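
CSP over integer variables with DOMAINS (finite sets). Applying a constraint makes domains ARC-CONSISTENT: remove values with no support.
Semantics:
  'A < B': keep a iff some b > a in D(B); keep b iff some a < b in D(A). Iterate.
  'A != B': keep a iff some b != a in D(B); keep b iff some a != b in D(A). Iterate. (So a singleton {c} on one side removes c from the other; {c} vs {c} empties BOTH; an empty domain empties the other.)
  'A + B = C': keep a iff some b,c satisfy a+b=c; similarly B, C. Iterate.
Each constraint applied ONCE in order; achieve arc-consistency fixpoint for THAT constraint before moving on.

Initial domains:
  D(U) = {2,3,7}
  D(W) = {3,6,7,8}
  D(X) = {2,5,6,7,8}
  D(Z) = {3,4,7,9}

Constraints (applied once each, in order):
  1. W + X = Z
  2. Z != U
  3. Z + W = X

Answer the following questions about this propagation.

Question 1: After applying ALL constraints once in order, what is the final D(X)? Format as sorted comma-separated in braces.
Constraint 1 (W + X = Z) on D(W)={3,6,7,8} D(X)={2,5,6,7,8} D(Z)={3,4,7,9}: W {3,6,7,8}->{3,7}; X {2,5,6,7,8}->{2,6}; Z {3,4,7,9}->{9}
Constraint 2 (Z != U) on D(Z)={9} D(U)={2,3,7}: no change
Constraint 3 (Z + W = X) on D(Z)={9} D(W)={3,7} D(X)={2,6}: Z {9}->{}; W {3,7}->{}; X {2,6}->{}
So after all 3 constraints: D(X) = {}

Answer: {}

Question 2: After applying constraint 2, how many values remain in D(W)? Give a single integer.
Constraint 1 (W + X = Z) on D(W)={3,6,7,8} D(X)={2,5,6,7,8} D(Z)={3,4,7,9}: W {3,6,7,8}->{3,7}; X {2,5,6,7,8}->{2,6}; Z {3,4,7,9}->{9}
Constraint 2 (Z != U) on D(Z)={9} D(U)={2,3,7}: no change
So after constraint 2: D(W)={3,7}, size = 2

Answer: 2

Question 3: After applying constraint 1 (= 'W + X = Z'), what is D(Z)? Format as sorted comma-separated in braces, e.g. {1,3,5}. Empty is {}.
Answer: {9}

Derivation:
Constraint 1 (W + X = Z) on D(W)={3,6,7,8} D(X)={2,5,6,7,8} D(Z)={3,4,7,9}: W {3,6,7,8}->{3,7}; X {2,5,6,7,8}->{2,6}; Z {3,4,7,9}->{9}
So after constraint 1: D(Z) = {9}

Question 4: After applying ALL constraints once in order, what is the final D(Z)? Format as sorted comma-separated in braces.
Answer: {}

Derivation:
Constraint 1 (W + X = Z) on D(W)={3,6,7,8} D(X)={2,5,6,7,8} D(Z)={3,4,7,9}: W {3,6,7,8}->{3,7}; X {2,5,6,7,8}->{2,6}; Z {3,4,7,9}->{9}
Constraint 2 (Z != U) on D(Z)={9} D(U)={2,3,7}: no change
Constraint 3 (Z + W = X) on D(Z)={9} D(W)={3,7} D(X)={2,6}: Z {9}->{}; W {3,7}->{}; X {2,6}->{}
So after all 3 constraints: D(Z) = {}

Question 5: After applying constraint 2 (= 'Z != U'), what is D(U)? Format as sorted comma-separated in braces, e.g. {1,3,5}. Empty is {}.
Constraint 1 (W + X = Z) on D(W)={3,6,7,8} D(X)={2,5,6,7,8} D(Z)={3,4,7,9}: W {3,6,7,8}->{3,7}; X {2,5,6,7,8}->{2,6}; Z {3,4,7,9}->{9}
Constraint 2 (Z != U) on D(Z)={9} D(U)={2,3,7}: no change
So after constraint 2: D(U) = {2,3,7}

Answer: {2,3,7}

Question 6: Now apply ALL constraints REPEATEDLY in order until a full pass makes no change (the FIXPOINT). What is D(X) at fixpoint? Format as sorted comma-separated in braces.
pass 0 (initial): D(X)={2,5,6,7,8}
pass 1: W {3,6,7,8}->{}; X {2,5,6,7,8}->{}; Z {3,4,7,9}->{}
pass 2: U {2,3,7}->{}
pass 3: no change
Fixpoint after 3 passes: D(X) = {}

Answer: {}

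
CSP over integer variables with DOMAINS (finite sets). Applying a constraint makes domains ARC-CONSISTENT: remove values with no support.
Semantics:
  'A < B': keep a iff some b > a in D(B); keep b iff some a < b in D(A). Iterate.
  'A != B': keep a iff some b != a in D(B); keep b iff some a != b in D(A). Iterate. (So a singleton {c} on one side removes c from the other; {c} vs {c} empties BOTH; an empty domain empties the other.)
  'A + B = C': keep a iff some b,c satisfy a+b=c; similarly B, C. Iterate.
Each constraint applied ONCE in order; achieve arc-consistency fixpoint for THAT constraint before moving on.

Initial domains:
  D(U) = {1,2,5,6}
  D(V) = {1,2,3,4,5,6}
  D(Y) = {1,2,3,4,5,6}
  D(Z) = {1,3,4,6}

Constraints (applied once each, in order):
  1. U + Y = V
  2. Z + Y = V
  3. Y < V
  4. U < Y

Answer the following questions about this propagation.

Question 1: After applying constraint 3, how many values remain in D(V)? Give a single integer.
Answer: 5

Derivation:
Constraint 1 (U + Y = V) on D(U)={1,2,5,6} D(Y)={1,2,3,4,5,6} D(V)={1,2,3,4,5,6}: U {1,2,5,6}->{1,2,5}; Y {1,2,3,4,5,6}->{1,2,3,4,5}; V {1,2,3,4,5,6}->{2,3,4,5,6}
Constraint 2 (Z + Y = V) on D(Z)={1,3,4,6} D(Y)={1,2,3,4,5} D(V)={2,3,4,5,6}: Z {1,3,4,6}->{1,3,4}
Constraint 3 (Y < V) on D(Y)={1,2,3,4,5} D(V)={2,3,4,5,6}: no change
So after constraint 3: D(V)={2,3,4,5,6}, size = 5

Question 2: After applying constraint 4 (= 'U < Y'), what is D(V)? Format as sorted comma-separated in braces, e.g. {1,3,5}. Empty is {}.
Answer: {2,3,4,5,6}

Derivation:
Constraint 1 (U + Y = V) on D(U)={1,2,5,6} D(Y)={1,2,3,4,5,6} D(V)={1,2,3,4,5,6}: U {1,2,5,6}->{1,2,5}; Y {1,2,3,4,5,6}->{1,2,3,4,5}; V {1,2,3,4,5,6}->{2,3,4,5,6}
Constraint 2 (Z + Y = V) on D(Z)={1,3,4,6} D(Y)={1,2,3,4,5} D(V)={2,3,4,5,6}: Z {1,3,4,6}->{1,3,4}
Constraint 3 (Y < V) on D(Y)={1,2,3,4,5} D(V)={2,3,4,5,6}: no change
Constraint 4 (U < Y) on D(U)={1,2,5} D(Y)={1,2,3,4,5}: U {1,2,5}->{1,2}; Y {1,2,3,4,5}->{2,3,4,5}
So after constraint 4: D(V) = {2,3,4,5,6}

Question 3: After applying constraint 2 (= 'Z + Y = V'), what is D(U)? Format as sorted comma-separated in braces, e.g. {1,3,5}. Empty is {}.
Constraint 1 (U + Y = V) on D(U)={1,2,5,6} D(Y)={1,2,3,4,5,6} D(V)={1,2,3,4,5,6}: U {1,2,5,6}->{1,2,5}; Y {1,2,3,4,5,6}->{1,2,3,4,5}; V {1,2,3,4,5,6}->{2,3,4,5,6}
Constraint 2 (Z + Y = V) on D(Z)={1,3,4,6} D(Y)={1,2,3,4,5} D(V)={2,3,4,5,6}: Z {1,3,4,6}->{1,3,4}
So after constraint 2: D(U) = {1,2,5}

Answer: {1,2,5}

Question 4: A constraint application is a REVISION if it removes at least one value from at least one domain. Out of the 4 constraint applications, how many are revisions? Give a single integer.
Answer: 3

Derivation:
Constraint 1 (U + Y = V) on D(U)={1,2,5,6} D(Y)={1,2,3,4,5,6} D(V)={1,2,3,4,5,6}: U {1,2,5,6}->{1,2,5}; Y {1,2,3,4,5,6}->{1,2,3,4,5}; V {1,2,3,4,5,6}->{2,3,4,5,6} => REVISION
Constraint 2 (Z + Y = V) on D(Z)={1,3,4,6} D(Y)={1,2,3,4,5} D(V)={2,3,4,5,6}: Z {1,3,4,6}->{1,3,4} => REVISION
Constraint 3 (Y < V) on D(Y)={1,2,3,4,5} D(V)={2,3,4,5,6}: no change => not a revision
Constraint 4 (U < Y) on D(U)={1,2,5} D(Y)={1,2,3,4,5}: U {1,2,5}->{1,2}; Y {1,2,3,4,5}->{2,3,4,5} => REVISION
Total revisions = 3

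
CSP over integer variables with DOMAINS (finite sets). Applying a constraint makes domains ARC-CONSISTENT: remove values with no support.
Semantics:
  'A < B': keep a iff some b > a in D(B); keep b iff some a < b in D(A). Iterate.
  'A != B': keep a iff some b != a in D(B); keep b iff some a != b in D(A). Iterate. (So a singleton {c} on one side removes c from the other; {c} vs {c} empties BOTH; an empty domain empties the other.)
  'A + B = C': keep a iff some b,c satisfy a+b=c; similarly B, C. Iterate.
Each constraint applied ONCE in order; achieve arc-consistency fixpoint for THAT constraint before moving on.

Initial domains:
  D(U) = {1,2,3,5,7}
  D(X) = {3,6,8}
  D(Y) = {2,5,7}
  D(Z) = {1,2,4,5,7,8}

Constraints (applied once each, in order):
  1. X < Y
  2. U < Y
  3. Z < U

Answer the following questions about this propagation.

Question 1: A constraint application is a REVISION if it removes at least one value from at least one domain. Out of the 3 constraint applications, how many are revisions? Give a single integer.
Answer: 3

Derivation:
Constraint 1 (X < Y) on D(X)={3,6,8} D(Y)={2,5,7}: X {3,6,8}->{3,6}; Y {2,5,7}->{5,7} => REVISION
Constraint 2 (U < Y) on D(U)={1,2,3,5,7} D(Y)={5,7}: U {1,2,3,5,7}->{1,2,3,5} => REVISION
Constraint 3 (Z < U) on D(Z)={1,2,4,5,7,8} D(U)={1,2,3,5}: Z {1,2,4,5,7,8}->{1,2,4}; U {1,2,3,5}->{2,3,5} => REVISION
Total revisions = 3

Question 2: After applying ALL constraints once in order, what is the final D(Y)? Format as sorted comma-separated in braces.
Answer: {5,7}

Derivation:
Constraint 1 (X < Y) on D(X)={3,6,8} D(Y)={2,5,7}: X {3,6,8}->{3,6}; Y {2,5,7}->{5,7}
Constraint 2 (U < Y) on D(U)={1,2,3,5,7} D(Y)={5,7}: U {1,2,3,5,7}->{1,2,3,5}
Constraint 3 (Z < U) on D(Z)={1,2,4,5,7,8} D(U)={1,2,3,5}: Z {1,2,4,5,7,8}->{1,2,4}; U {1,2,3,5}->{2,3,5}
So after all 3 constraints: D(Y) = {5,7}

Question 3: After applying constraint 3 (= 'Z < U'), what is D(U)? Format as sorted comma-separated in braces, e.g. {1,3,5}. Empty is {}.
Answer: {2,3,5}

Derivation:
Constraint 1 (X < Y) on D(X)={3,6,8} D(Y)={2,5,7}: X {3,6,8}->{3,6}; Y {2,5,7}->{5,7}
Constraint 2 (U < Y) on D(U)={1,2,3,5,7} D(Y)={5,7}: U {1,2,3,5,7}->{1,2,3,5}
Constraint 3 (Z < U) on D(Z)={1,2,4,5,7,8} D(U)={1,2,3,5}: Z {1,2,4,5,7,8}->{1,2,4}; U {1,2,3,5}->{2,3,5}
So after constraint 3: D(U) = {2,3,5}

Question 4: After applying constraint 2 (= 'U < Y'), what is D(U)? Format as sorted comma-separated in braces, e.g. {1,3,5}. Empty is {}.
Constraint 1 (X < Y) on D(X)={3,6,8} D(Y)={2,5,7}: X {3,6,8}->{3,6}; Y {2,5,7}->{5,7}
Constraint 2 (U < Y) on D(U)={1,2,3,5,7} D(Y)={5,7}: U {1,2,3,5,7}->{1,2,3,5}
So after constraint 2: D(U) = {1,2,3,5}

Answer: {1,2,3,5}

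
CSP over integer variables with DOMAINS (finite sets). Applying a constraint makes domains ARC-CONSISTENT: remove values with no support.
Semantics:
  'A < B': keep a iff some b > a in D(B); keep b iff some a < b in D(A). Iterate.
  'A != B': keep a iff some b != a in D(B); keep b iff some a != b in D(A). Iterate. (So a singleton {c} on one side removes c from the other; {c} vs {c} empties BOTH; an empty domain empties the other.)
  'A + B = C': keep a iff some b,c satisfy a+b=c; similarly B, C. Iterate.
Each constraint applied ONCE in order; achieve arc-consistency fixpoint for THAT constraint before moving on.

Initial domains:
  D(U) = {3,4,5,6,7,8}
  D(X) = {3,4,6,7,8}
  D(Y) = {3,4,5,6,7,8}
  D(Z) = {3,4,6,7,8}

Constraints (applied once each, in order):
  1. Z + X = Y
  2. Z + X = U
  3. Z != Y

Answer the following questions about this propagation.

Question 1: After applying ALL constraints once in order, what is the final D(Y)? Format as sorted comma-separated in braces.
Constraint 1 (Z + X = Y) on D(Z)={3,4,6,7,8} D(X)={3,4,6,7,8} D(Y)={3,4,5,6,7,8}: Z {3,4,6,7,8}->{3,4}; X {3,4,6,7,8}->{3,4}; Y {3,4,5,6,7,8}->{6,7,8}
Constraint 2 (Z + X = U) on D(Z)={3,4} D(X)={3,4} D(U)={3,4,5,6,7,8}: U {3,4,5,6,7,8}->{6,7,8}
Constraint 3 (Z != Y) on D(Z)={3,4} D(Y)={6,7,8}: no change
So after all 3 constraints: D(Y) = {6,7,8}

Answer: {6,7,8}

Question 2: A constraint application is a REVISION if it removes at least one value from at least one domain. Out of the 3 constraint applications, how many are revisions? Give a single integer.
Constraint 1 (Z + X = Y) on D(Z)={3,4,6,7,8} D(X)={3,4,6,7,8} D(Y)={3,4,5,6,7,8}: Z {3,4,6,7,8}->{3,4}; X {3,4,6,7,8}->{3,4}; Y {3,4,5,6,7,8}->{6,7,8} => REVISION
Constraint 2 (Z + X = U) on D(Z)={3,4} D(X)={3,4} D(U)={3,4,5,6,7,8}: U {3,4,5,6,7,8}->{6,7,8} => REVISION
Constraint 3 (Z != Y) on D(Z)={3,4} D(Y)={6,7,8}: no change => not a revision
Total revisions = 2

Answer: 2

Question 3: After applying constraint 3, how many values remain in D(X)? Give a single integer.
Constraint 1 (Z + X = Y) on D(Z)={3,4,6,7,8} D(X)={3,4,6,7,8} D(Y)={3,4,5,6,7,8}: Z {3,4,6,7,8}->{3,4}; X {3,4,6,7,8}->{3,4}; Y {3,4,5,6,7,8}->{6,7,8}
Constraint 2 (Z + X = U) on D(Z)={3,4} D(X)={3,4} D(U)={3,4,5,6,7,8}: U {3,4,5,6,7,8}->{6,7,8}
Constraint 3 (Z != Y) on D(Z)={3,4} D(Y)={6,7,8}: no change
So after constraint 3: D(X)={3,4}, size = 2

Answer: 2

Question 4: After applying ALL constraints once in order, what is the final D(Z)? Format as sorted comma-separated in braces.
Answer: {3,4}

Derivation:
Constraint 1 (Z + X = Y) on D(Z)={3,4,6,7,8} D(X)={3,4,6,7,8} D(Y)={3,4,5,6,7,8}: Z {3,4,6,7,8}->{3,4}; X {3,4,6,7,8}->{3,4}; Y {3,4,5,6,7,8}->{6,7,8}
Constraint 2 (Z + X = U) on D(Z)={3,4} D(X)={3,4} D(U)={3,4,5,6,7,8}: U {3,4,5,6,7,8}->{6,7,8}
Constraint 3 (Z != Y) on D(Z)={3,4} D(Y)={6,7,8}: no change
So after all 3 constraints: D(Z) = {3,4}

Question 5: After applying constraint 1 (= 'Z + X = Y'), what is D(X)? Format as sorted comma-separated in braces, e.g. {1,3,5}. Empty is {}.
Constraint 1 (Z + X = Y) on D(Z)={3,4,6,7,8} D(X)={3,4,6,7,8} D(Y)={3,4,5,6,7,8}: Z {3,4,6,7,8}->{3,4}; X {3,4,6,7,8}->{3,4}; Y {3,4,5,6,7,8}->{6,7,8}
So after constraint 1: D(X) = {3,4}

Answer: {3,4}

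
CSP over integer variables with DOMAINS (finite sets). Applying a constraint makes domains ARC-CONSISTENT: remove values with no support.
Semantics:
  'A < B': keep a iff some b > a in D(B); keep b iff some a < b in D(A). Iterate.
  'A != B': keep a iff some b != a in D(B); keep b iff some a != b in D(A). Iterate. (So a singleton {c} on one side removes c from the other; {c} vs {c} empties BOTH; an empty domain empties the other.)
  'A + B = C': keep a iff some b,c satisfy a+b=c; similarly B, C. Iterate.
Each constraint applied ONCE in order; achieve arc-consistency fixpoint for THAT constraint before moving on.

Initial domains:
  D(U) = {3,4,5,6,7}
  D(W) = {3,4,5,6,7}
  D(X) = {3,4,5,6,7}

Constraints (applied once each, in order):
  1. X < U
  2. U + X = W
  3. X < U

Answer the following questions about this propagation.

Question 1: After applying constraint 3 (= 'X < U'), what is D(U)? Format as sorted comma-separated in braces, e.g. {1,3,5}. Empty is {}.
Answer: {4}

Derivation:
Constraint 1 (X < U) on D(X)={3,4,5,6,7} D(U)={3,4,5,6,7}: X {3,4,5,6,7}->{3,4,5,6}; U {3,4,5,6,7}->{4,5,6,7}
Constraint 2 (U + X = W) on D(U)={4,5,6,7} D(X)={3,4,5,6} D(W)={3,4,5,6,7}: U {4,5,6,7}->{4}; X {3,4,5,6}->{3}; W {3,4,5,6,7}->{7}
Constraint 3 (X < U) on D(X)={3} D(U)={4}: no change
So after constraint 3: D(U) = {4}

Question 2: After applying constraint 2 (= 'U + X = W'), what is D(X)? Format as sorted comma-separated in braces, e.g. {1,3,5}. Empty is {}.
Constraint 1 (X < U) on D(X)={3,4,5,6,7} D(U)={3,4,5,6,7}: X {3,4,5,6,7}->{3,4,5,6}; U {3,4,5,6,7}->{4,5,6,7}
Constraint 2 (U + X = W) on D(U)={4,5,6,7} D(X)={3,4,5,6} D(W)={3,4,5,6,7}: U {4,5,6,7}->{4}; X {3,4,5,6}->{3}; W {3,4,5,6,7}->{7}
So after constraint 2: D(X) = {3}

Answer: {3}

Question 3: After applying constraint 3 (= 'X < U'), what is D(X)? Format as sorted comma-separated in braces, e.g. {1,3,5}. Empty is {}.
Answer: {3}

Derivation:
Constraint 1 (X < U) on D(X)={3,4,5,6,7} D(U)={3,4,5,6,7}: X {3,4,5,6,7}->{3,4,5,6}; U {3,4,5,6,7}->{4,5,6,7}
Constraint 2 (U + X = W) on D(U)={4,5,6,7} D(X)={3,4,5,6} D(W)={3,4,5,6,7}: U {4,5,6,7}->{4}; X {3,4,5,6}->{3}; W {3,4,5,6,7}->{7}
Constraint 3 (X < U) on D(X)={3} D(U)={4}: no change
So after constraint 3: D(X) = {3}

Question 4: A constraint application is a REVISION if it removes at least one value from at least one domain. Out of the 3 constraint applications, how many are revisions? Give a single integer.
Answer: 2

Derivation:
Constraint 1 (X < U) on D(X)={3,4,5,6,7} D(U)={3,4,5,6,7}: X {3,4,5,6,7}->{3,4,5,6}; U {3,4,5,6,7}->{4,5,6,7} => REVISION
Constraint 2 (U + X = W) on D(U)={4,5,6,7} D(X)={3,4,5,6} D(W)={3,4,5,6,7}: U {4,5,6,7}->{4}; X {3,4,5,6}->{3}; W {3,4,5,6,7}->{7} => REVISION
Constraint 3 (X < U) on D(X)={3} D(U)={4}: no change => not a revision
Total revisions = 2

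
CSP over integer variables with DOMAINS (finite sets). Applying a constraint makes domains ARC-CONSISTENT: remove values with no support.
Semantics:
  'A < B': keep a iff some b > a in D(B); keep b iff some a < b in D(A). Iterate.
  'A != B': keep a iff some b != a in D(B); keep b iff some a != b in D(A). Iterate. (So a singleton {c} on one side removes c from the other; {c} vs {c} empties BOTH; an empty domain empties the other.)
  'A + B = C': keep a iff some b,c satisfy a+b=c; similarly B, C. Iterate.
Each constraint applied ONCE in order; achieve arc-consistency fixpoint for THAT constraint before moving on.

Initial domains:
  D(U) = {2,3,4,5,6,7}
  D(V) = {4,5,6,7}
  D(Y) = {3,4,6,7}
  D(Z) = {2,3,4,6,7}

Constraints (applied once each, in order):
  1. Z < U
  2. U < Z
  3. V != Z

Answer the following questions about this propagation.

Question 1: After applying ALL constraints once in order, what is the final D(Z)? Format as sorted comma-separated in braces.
Constraint 1 (Z < U) on D(Z)={2,3,4,6,7} D(U)={2,3,4,5,6,7}: Z {2,3,4,6,7}->{2,3,4,6}; U {2,3,4,5,6,7}->{3,4,5,6,7}
Constraint 2 (U < Z) on D(U)={3,4,5,6,7} D(Z)={2,3,4,6}: U {3,4,5,6,7}->{3,4,5}; Z {2,3,4,6}->{4,6}
Constraint 3 (V != Z) on D(V)={4,5,6,7} D(Z)={4,6}: no change
So after all 3 constraints: D(Z) = {4,6}

Answer: {4,6}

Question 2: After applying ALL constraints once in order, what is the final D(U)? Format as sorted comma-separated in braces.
Constraint 1 (Z < U) on D(Z)={2,3,4,6,7} D(U)={2,3,4,5,6,7}: Z {2,3,4,6,7}->{2,3,4,6}; U {2,3,4,5,6,7}->{3,4,5,6,7}
Constraint 2 (U < Z) on D(U)={3,4,5,6,7} D(Z)={2,3,4,6}: U {3,4,5,6,7}->{3,4,5}; Z {2,3,4,6}->{4,6}
Constraint 3 (V != Z) on D(V)={4,5,6,7} D(Z)={4,6}: no change
So after all 3 constraints: D(U) = {3,4,5}

Answer: {3,4,5}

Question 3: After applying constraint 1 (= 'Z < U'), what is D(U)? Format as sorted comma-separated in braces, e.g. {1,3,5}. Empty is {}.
Constraint 1 (Z < U) on D(Z)={2,3,4,6,7} D(U)={2,3,4,5,6,7}: Z {2,3,4,6,7}->{2,3,4,6}; U {2,3,4,5,6,7}->{3,4,5,6,7}
So after constraint 1: D(U) = {3,4,5,6,7}

Answer: {3,4,5,6,7}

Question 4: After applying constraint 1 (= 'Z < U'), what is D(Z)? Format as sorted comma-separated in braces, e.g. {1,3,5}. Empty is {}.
Answer: {2,3,4,6}

Derivation:
Constraint 1 (Z < U) on D(Z)={2,3,4,6,7} D(U)={2,3,4,5,6,7}: Z {2,3,4,6,7}->{2,3,4,6}; U {2,3,4,5,6,7}->{3,4,5,6,7}
So after constraint 1: D(Z) = {2,3,4,6}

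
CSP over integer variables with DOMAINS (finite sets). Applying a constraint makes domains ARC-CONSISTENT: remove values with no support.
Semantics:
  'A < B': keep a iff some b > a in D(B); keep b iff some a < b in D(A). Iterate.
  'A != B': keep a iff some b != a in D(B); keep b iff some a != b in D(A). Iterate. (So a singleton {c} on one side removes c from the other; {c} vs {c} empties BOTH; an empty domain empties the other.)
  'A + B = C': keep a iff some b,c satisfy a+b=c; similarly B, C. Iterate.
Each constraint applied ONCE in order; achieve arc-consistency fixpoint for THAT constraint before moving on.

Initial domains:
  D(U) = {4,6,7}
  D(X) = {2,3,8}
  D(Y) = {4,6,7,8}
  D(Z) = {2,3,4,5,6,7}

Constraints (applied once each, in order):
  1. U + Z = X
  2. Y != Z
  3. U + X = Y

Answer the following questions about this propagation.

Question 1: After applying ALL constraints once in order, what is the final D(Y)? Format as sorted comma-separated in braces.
Constraint 1 (U + Z = X) on D(U)={4,6,7} D(Z)={2,3,4,5,6,7} D(X)={2,3,8}: U {4,6,7}->{4,6}; Z {2,3,4,5,6,7}->{2,4}; X {2,3,8}->{8}
Constraint 2 (Y != Z) on D(Y)={4,6,7,8} D(Z)={2,4}: no change
Constraint 3 (U + X = Y) on D(U)={4,6} D(X)={8} D(Y)={4,6,7,8}: U {4,6}->{}; X {8}->{}; Y {4,6,7,8}->{}
So after all 3 constraints: D(Y) = {}

Answer: {}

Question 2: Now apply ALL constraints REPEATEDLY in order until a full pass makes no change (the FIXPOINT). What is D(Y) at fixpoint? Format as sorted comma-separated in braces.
Answer: {}

Derivation:
pass 0 (initial): D(Y)={4,6,7,8}
pass 1: U {4,6,7}->{}; X {2,3,8}->{}; Y {4,6,7,8}->{}; Z {2,3,4,5,6,7}->{2,4}
pass 2: Z {2,4}->{}
pass 3: no change
Fixpoint after 3 passes: D(Y) = {}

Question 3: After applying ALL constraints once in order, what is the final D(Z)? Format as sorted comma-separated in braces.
Answer: {2,4}

Derivation:
Constraint 1 (U + Z = X) on D(U)={4,6,7} D(Z)={2,3,4,5,6,7} D(X)={2,3,8}: U {4,6,7}->{4,6}; Z {2,3,4,5,6,7}->{2,4}; X {2,3,8}->{8}
Constraint 2 (Y != Z) on D(Y)={4,6,7,8} D(Z)={2,4}: no change
Constraint 3 (U + X = Y) on D(U)={4,6} D(X)={8} D(Y)={4,6,7,8}: U {4,6}->{}; X {8}->{}; Y {4,6,7,8}->{}
So after all 3 constraints: D(Z) = {2,4}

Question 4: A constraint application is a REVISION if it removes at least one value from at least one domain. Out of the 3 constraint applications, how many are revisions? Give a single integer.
Answer: 2

Derivation:
Constraint 1 (U + Z = X) on D(U)={4,6,7} D(Z)={2,3,4,5,6,7} D(X)={2,3,8}: U {4,6,7}->{4,6}; Z {2,3,4,5,6,7}->{2,4}; X {2,3,8}->{8} => REVISION
Constraint 2 (Y != Z) on D(Y)={4,6,7,8} D(Z)={2,4}: no change => not a revision
Constraint 3 (U + X = Y) on D(U)={4,6} D(X)={8} D(Y)={4,6,7,8}: U {4,6}->{}; X {8}->{}; Y {4,6,7,8}->{} => REVISION
Total revisions = 2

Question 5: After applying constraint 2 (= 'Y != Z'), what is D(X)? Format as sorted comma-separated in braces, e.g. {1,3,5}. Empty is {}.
Answer: {8}

Derivation:
Constraint 1 (U + Z = X) on D(U)={4,6,7} D(Z)={2,3,4,5,6,7} D(X)={2,3,8}: U {4,6,7}->{4,6}; Z {2,3,4,5,6,7}->{2,4}; X {2,3,8}->{8}
Constraint 2 (Y != Z) on D(Y)={4,6,7,8} D(Z)={2,4}: no change
So after constraint 2: D(X) = {8}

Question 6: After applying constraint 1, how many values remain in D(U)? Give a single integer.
Answer: 2

Derivation:
Constraint 1 (U + Z = X) on D(U)={4,6,7} D(Z)={2,3,4,5,6,7} D(X)={2,3,8}: U {4,6,7}->{4,6}; Z {2,3,4,5,6,7}->{2,4}; X {2,3,8}->{8}
So after constraint 1: D(U)={4,6}, size = 2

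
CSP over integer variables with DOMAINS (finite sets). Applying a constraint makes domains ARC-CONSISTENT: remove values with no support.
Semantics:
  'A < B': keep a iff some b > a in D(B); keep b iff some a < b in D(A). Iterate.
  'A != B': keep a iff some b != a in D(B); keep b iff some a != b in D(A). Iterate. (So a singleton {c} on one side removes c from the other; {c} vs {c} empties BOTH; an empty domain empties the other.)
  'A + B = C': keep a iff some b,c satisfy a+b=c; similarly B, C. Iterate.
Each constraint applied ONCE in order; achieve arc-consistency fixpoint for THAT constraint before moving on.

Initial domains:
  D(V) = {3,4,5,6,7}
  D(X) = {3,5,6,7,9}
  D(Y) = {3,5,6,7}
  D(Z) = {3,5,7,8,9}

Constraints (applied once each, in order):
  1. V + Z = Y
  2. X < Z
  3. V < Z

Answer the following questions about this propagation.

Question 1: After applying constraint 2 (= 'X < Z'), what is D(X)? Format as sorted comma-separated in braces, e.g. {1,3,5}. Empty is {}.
Answer: {}

Derivation:
Constraint 1 (V + Z = Y) on D(V)={3,4,5,6,7} D(Z)={3,5,7,8,9} D(Y)={3,5,6,7}: V {3,4,5,6,7}->{3,4}; Z {3,5,7,8,9}->{3}; Y {3,5,6,7}->{6,7}
Constraint 2 (X < Z) on D(X)={3,5,6,7,9} D(Z)={3}: X {3,5,6,7,9}->{}; Z {3}->{}
So after constraint 2: D(X) = {}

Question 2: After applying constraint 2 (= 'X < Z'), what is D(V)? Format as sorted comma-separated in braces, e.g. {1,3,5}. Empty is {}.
Constraint 1 (V + Z = Y) on D(V)={3,4,5,6,7} D(Z)={3,5,7,8,9} D(Y)={3,5,6,7}: V {3,4,5,6,7}->{3,4}; Z {3,5,7,8,9}->{3}; Y {3,5,6,7}->{6,7}
Constraint 2 (X < Z) on D(X)={3,5,6,7,9} D(Z)={3}: X {3,5,6,7,9}->{}; Z {3}->{}
So after constraint 2: D(V) = {3,4}

Answer: {3,4}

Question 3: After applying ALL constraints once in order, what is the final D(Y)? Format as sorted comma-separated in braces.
Constraint 1 (V + Z = Y) on D(V)={3,4,5,6,7} D(Z)={3,5,7,8,9} D(Y)={3,5,6,7}: V {3,4,5,6,7}->{3,4}; Z {3,5,7,8,9}->{3}; Y {3,5,6,7}->{6,7}
Constraint 2 (X < Z) on D(X)={3,5,6,7,9} D(Z)={3}: X {3,5,6,7,9}->{}; Z {3}->{}
Constraint 3 (V < Z) on D(V)={3,4} D(Z)={}: V {3,4}->{}
So after all 3 constraints: D(Y) = {6,7}

Answer: {6,7}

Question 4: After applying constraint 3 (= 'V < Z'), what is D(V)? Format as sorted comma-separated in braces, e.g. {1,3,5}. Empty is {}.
Answer: {}

Derivation:
Constraint 1 (V + Z = Y) on D(V)={3,4,5,6,7} D(Z)={3,5,7,8,9} D(Y)={3,5,6,7}: V {3,4,5,6,7}->{3,4}; Z {3,5,7,8,9}->{3}; Y {3,5,6,7}->{6,7}
Constraint 2 (X < Z) on D(X)={3,5,6,7,9} D(Z)={3}: X {3,5,6,7,9}->{}; Z {3}->{}
Constraint 3 (V < Z) on D(V)={3,4} D(Z)={}: V {3,4}->{}
So after constraint 3: D(V) = {}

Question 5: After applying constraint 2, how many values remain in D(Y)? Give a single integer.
Constraint 1 (V + Z = Y) on D(V)={3,4,5,6,7} D(Z)={3,5,7,8,9} D(Y)={3,5,6,7}: V {3,4,5,6,7}->{3,4}; Z {3,5,7,8,9}->{3}; Y {3,5,6,7}->{6,7}
Constraint 2 (X < Z) on D(X)={3,5,6,7,9} D(Z)={3}: X {3,5,6,7,9}->{}; Z {3}->{}
So after constraint 2: D(Y)={6,7}, size = 2

Answer: 2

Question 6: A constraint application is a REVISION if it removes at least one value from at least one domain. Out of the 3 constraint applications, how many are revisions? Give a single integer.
Constraint 1 (V + Z = Y) on D(V)={3,4,5,6,7} D(Z)={3,5,7,8,9} D(Y)={3,5,6,7}: V {3,4,5,6,7}->{3,4}; Z {3,5,7,8,9}->{3}; Y {3,5,6,7}->{6,7} => REVISION
Constraint 2 (X < Z) on D(X)={3,5,6,7,9} D(Z)={3}: X {3,5,6,7,9}->{}; Z {3}->{} => REVISION
Constraint 3 (V < Z) on D(V)={3,4} D(Z)={}: V {3,4}->{} => REVISION
Total revisions = 3

Answer: 3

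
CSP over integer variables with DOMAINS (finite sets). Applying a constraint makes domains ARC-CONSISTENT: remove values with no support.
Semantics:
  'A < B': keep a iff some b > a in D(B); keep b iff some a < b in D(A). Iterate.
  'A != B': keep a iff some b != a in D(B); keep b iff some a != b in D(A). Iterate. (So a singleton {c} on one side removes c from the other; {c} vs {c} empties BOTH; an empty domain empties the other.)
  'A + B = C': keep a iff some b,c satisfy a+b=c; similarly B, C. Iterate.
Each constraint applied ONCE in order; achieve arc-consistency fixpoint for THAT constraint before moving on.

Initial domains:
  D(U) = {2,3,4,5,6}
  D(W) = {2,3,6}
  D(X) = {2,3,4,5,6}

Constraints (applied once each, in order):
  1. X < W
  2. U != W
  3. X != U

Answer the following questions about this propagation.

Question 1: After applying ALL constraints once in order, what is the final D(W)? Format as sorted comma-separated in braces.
Constraint 1 (X < W) on D(X)={2,3,4,5,6} D(W)={2,3,6}: X {2,3,4,5,6}->{2,3,4,5}; W {2,3,6}->{3,6}
Constraint 2 (U != W) on D(U)={2,3,4,5,6} D(W)={3,6}: no change
Constraint 3 (X != U) on D(X)={2,3,4,5} D(U)={2,3,4,5,6}: no change
So after all 3 constraints: D(W) = {3,6}

Answer: {3,6}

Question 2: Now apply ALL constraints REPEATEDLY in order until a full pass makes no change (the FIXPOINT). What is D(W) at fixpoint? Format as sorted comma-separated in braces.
pass 0 (initial): D(W)={2,3,6}
pass 1: W {2,3,6}->{3,6}; X {2,3,4,5,6}->{2,3,4,5}
pass 2: no change
Fixpoint after 2 passes: D(W) = {3,6}

Answer: {3,6}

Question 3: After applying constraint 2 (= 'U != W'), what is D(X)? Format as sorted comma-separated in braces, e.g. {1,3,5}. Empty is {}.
Answer: {2,3,4,5}

Derivation:
Constraint 1 (X < W) on D(X)={2,3,4,5,6} D(W)={2,3,6}: X {2,3,4,5,6}->{2,3,4,5}; W {2,3,6}->{3,6}
Constraint 2 (U != W) on D(U)={2,3,4,5,6} D(W)={3,6}: no change
So after constraint 2: D(X) = {2,3,4,5}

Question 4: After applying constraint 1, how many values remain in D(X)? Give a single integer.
Answer: 4

Derivation:
Constraint 1 (X < W) on D(X)={2,3,4,5,6} D(W)={2,3,6}: X {2,3,4,5,6}->{2,3,4,5}; W {2,3,6}->{3,6}
So after constraint 1: D(X)={2,3,4,5}, size = 4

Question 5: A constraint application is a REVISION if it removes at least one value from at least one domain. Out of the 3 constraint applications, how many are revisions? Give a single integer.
Answer: 1

Derivation:
Constraint 1 (X < W) on D(X)={2,3,4,5,6} D(W)={2,3,6}: X {2,3,4,5,6}->{2,3,4,5}; W {2,3,6}->{3,6} => REVISION
Constraint 2 (U != W) on D(U)={2,3,4,5,6} D(W)={3,6}: no change => not a revision
Constraint 3 (X != U) on D(X)={2,3,4,5} D(U)={2,3,4,5,6}: no change => not a revision
Total revisions = 1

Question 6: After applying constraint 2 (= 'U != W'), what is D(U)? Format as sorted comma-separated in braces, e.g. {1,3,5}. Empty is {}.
Constraint 1 (X < W) on D(X)={2,3,4,5,6} D(W)={2,3,6}: X {2,3,4,5,6}->{2,3,4,5}; W {2,3,6}->{3,6}
Constraint 2 (U != W) on D(U)={2,3,4,5,6} D(W)={3,6}: no change
So after constraint 2: D(U) = {2,3,4,5,6}

Answer: {2,3,4,5,6}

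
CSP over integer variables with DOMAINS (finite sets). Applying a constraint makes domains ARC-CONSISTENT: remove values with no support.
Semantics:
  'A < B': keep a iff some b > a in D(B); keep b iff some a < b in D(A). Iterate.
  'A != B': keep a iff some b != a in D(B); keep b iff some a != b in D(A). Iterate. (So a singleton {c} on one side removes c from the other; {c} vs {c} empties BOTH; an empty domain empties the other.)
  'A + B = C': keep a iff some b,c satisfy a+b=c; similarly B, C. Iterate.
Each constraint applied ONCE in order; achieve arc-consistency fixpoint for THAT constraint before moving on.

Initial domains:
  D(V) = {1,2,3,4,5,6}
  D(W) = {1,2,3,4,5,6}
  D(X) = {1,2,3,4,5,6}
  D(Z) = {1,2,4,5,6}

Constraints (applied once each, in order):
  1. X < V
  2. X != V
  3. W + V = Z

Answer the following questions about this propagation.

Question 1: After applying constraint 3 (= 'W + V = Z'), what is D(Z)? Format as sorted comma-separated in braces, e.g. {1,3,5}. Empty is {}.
Constraint 1 (X < V) on D(X)={1,2,3,4,5,6} D(V)={1,2,3,4,5,6}: X {1,2,3,4,5,6}->{1,2,3,4,5}; V {1,2,3,4,5,6}->{2,3,4,5,6}
Constraint 2 (X != V) on D(X)={1,2,3,4,5} D(V)={2,3,4,5,6}: no change
Constraint 3 (W + V = Z) on D(W)={1,2,3,4,5,6} D(V)={2,3,4,5,6} D(Z)={1,2,4,5,6}: W {1,2,3,4,5,6}->{1,2,3,4}; V {2,3,4,5,6}->{2,3,4,5}; Z {1,2,4,5,6}->{4,5,6}
So after constraint 3: D(Z) = {4,5,6}

Answer: {4,5,6}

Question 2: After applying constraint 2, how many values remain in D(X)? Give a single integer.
Answer: 5

Derivation:
Constraint 1 (X < V) on D(X)={1,2,3,4,5,6} D(V)={1,2,3,4,5,6}: X {1,2,3,4,5,6}->{1,2,3,4,5}; V {1,2,3,4,5,6}->{2,3,4,5,6}
Constraint 2 (X != V) on D(X)={1,2,3,4,5} D(V)={2,3,4,5,6}: no change
So after constraint 2: D(X)={1,2,3,4,5}, size = 5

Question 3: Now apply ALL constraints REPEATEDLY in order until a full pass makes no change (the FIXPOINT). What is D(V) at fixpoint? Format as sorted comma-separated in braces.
pass 0 (initial): D(V)={1,2,3,4,5,6}
pass 1: V {1,2,3,4,5,6}->{2,3,4,5}; W {1,2,3,4,5,6}->{1,2,3,4}; X {1,2,3,4,5,6}->{1,2,3,4,5}; Z {1,2,4,5,6}->{4,5,6}
pass 2: X {1,2,3,4,5}->{1,2,3,4}
pass 3: no change
Fixpoint after 3 passes: D(V) = {2,3,4,5}

Answer: {2,3,4,5}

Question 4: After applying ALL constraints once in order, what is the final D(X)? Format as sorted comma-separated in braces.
Answer: {1,2,3,4,5}

Derivation:
Constraint 1 (X < V) on D(X)={1,2,3,4,5,6} D(V)={1,2,3,4,5,6}: X {1,2,3,4,5,6}->{1,2,3,4,5}; V {1,2,3,4,5,6}->{2,3,4,5,6}
Constraint 2 (X != V) on D(X)={1,2,3,4,5} D(V)={2,3,4,5,6}: no change
Constraint 3 (W + V = Z) on D(W)={1,2,3,4,5,6} D(V)={2,3,4,5,6} D(Z)={1,2,4,5,6}: W {1,2,3,4,5,6}->{1,2,3,4}; V {2,3,4,5,6}->{2,3,4,5}; Z {1,2,4,5,6}->{4,5,6}
So after all 3 constraints: D(X) = {1,2,3,4,5}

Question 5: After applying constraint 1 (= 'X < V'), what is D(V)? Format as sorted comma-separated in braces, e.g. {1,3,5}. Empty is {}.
Constraint 1 (X < V) on D(X)={1,2,3,4,5,6} D(V)={1,2,3,4,5,6}: X {1,2,3,4,5,6}->{1,2,3,4,5}; V {1,2,3,4,5,6}->{2,3,4,5,6}
So after constraint 1: D(V) = {2,3,4,5,6}

Answer: {2,3,4,5,6}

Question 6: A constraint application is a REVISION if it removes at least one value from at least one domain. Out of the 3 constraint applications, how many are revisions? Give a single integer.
Constraint 1 (X < V) on D(X)={1,2,3,4,5,6} D(V)={1,2,3,4,5,6}: X {1,2,3,4,5,6}->{1,2,3,4,5}; V {1,2,3,4,5,6}->{2,3,4,5,6} => REVISION
Constraint 2 (X != V) on D(X)={1,2,3,4,5} D(V)={2,3,4,5,6}: no change => not a revision
Constraint 3 (W + V = Z) on D(W)={1,2,3,4,5,6} D(V)={2,3,4,5,6} D(Z)={1,2,4,5,6}: W {1,2,3,4,5,6}->{1,2,3,4}; V {2,3,4,5,6}->{2,3,4,5}; Z {1,2,4,5,6}->{4,5,6} => REVISION
Total revisions = 2

Answer: 2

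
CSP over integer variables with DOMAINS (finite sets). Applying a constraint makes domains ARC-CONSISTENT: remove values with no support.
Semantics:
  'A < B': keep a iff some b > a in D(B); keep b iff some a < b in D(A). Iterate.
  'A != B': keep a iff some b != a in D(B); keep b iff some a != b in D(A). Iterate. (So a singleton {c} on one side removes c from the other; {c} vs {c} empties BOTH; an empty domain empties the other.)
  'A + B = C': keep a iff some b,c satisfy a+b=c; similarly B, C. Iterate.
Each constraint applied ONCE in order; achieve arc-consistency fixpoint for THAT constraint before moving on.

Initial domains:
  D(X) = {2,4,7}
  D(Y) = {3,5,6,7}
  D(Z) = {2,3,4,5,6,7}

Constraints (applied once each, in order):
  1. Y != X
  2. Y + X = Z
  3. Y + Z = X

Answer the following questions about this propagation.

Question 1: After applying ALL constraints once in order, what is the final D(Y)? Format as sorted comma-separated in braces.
Constraint 1 (Y != X) on D(Y)={3,5,6,7} D(X)={2,4,7}: no change
Constraint 2 (Y + X = Z) on D(Y)={3,5,6,7} D(X)={2,4,7} D(Z)={2,3,4,5,6,7}: Y {3,5,6,7}->{3,5}; X {2,4,7}->{2,4}; Z {2,3,4,5,6,7}->{5,7}
Constraint 3 (Y + Z = X) on D(Y)={3,5} D(Z)={5,7} D(X)={2,4}: Y {3,5}->{}; Z {5,7}->{}; X {2,4}->{}
So after all 3 constraints: D(Y) = {}

Answer: {}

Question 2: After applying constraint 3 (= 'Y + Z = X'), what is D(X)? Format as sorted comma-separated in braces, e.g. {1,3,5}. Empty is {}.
Constraint 1 (Y != X) on D(Y)={3,5,6,7} D(X)={2,4,7}: no change
Constraint 2 (Y + X = Z) on D(Y)={3,5,6,7} D(X)={2,4,7} D(Z)={2,3,4,5,6,7}: Y {3,5,6,7}->{3,5}; X {2,4,7}->{2,4}; Z {2,3,4,5,6,7}->{5,7}
Constraint 3 (Y + Z = X) on D(Y)={3,5} D(Z)={5,7} D(X)={2,4}: Y {3,5}->{}; Z {5,7}->{}; X {2,4}->{}
So after constraint 3: D(X) = {}

Answer: {}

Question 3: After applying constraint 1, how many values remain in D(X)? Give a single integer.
Constraint 1 (Y != X) on D(Y)={3,5,6,7} D(X)={2,4,7}: no change
So after constraint 1: D(X)={2,4,7}, size = 3

Answer: 3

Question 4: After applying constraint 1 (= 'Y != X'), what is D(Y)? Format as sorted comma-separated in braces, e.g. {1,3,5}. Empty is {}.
Answer: {3,5,6,7}

Derivation:
Constraint 1 (Y != X) on D(Y)={3,5,6,7} D(X)={2,4,7}: no change
So after constraint 1: D(Y) = {3,5,6,7}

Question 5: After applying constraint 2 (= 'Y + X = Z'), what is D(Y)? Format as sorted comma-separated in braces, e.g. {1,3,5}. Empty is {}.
Constraint 1 (Y != X) on D(Y)={3,5,6,7} D(X)={2,4,7}: no change
Constraint 2 (Y + X = Z) on D(Y)={3,5,6,7} D(X)={2,4,7} D(Z)={2,3,4,5,6,7}: Y {3,5,6,7}->{3,5}; X {2,4,7}->{2,4}; Z {2,3,4,5,6,7}->{5,7}
So after constraint 2: D(Y) = {3,5}

Answer: {3,5}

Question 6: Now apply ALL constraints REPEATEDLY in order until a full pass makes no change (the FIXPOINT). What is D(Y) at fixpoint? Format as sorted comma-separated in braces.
pass 0 (initial): D(Y)={3,5,6,7}
pass 1: X {2,4,7}->{}; Y {3,5,6,7}->{}; Z {2,3,4,5,6,7}->{}
pass 2: no change
Fixpoint after 2 passes: D(Y) = {}

Answer: {}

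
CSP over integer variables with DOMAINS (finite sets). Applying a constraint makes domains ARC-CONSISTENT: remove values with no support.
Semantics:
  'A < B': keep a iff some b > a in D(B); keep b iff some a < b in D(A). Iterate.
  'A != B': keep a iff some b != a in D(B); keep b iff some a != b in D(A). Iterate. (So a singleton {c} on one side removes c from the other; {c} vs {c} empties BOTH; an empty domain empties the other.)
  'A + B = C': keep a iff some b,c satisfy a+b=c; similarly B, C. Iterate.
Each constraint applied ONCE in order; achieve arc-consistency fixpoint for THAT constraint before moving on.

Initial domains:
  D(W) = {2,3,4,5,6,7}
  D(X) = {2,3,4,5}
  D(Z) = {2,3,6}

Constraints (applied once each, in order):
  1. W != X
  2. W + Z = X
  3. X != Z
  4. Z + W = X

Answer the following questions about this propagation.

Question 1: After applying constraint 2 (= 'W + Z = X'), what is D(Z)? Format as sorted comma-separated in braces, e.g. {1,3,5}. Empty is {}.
Answer: {2,3}

Derivation:
Constraint 1 (W != X) on D(W)={2,3,4,5,6,7} D(X)={2,3,4,5}: no change
Constraint 2 (W + Z = X) on D(W)={2,3,4,5,6,7} D(Z)={2,3,6} D(X)={2,3,4,5}: W {2,3,4,5,6,7}->{2,3}; Z {2,3,6}->{2,3}; X {2,3,4,5}->{4,5}
So after constraint 2: D(Z) = {2,3}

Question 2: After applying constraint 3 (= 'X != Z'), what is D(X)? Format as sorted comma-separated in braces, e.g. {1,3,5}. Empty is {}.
Answer: {4,5}

Derivation:
Constraint 1 (W != X) on D(W)={2,3,4,5,6,7} D(X)={2,3,4,5}: no change
Constraint 2 (W + Z = X) on D(W)={2,3,4,5,6,7} D(Z)={2,3,6} D(X)={2,3,4,5}: W {2,3,4,5,6,7}->{2,3}; Z {2,3,6}->{2,3}; X {2,3,4,5}->{4,5}
Constraint 3 (X != Z) on D(X)={4,5} D(Z)={2,3}: no change
So after constraint 3: D(X) = {4,5}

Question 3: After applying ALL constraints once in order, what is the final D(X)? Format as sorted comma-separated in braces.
Constraint 1 (W != X) on D(W)={2,3,4,5,6,7} D(X)={2,3,4,5}: no change
Constraint 2 (W + Z = X) on D(W)={2,3,4,5,6,7} D(Z)={2,3,6} D(X)={2,3,4,5}: W {2,3,4,5,6,7}->{2,3}; Z {2,3,6}->{2,3}; X {2,3,4,5}->{4,5}
Constraint 3 (X != Z) on D(X)={4,5} D(Z)={2,3}: no change
Constraint 4 (Z + W = X) on D(Z)={2,3} D(W)={2,3} D(X)={4,5}: no change
So after all 4 constraints: D(X) = {4,5}

Answer: {4,5}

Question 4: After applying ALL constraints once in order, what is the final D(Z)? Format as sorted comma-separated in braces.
Answer: {2,3}

Derivation:
Constraint 1 (W != X) on D(W)={2,3,4,5,6,7} D(X)={2,3,4,5}: no change
Constraint 2 (W + Z = X) on D(W)={2,3,4,5,6,7} D(Z)={2,3,6} D(X)={2,3,4,5}: W {2,3,4,5,6,7}->{2,3}; Z {2,3,6}->{2,3}; X {2,3,4,5}->{4,5}
Constraint 3 (X != Z) on D(X)={4,5} D(Z)={2,3}: no change
Constraint 4 (Z + W = X) on D(Z)={2,3} D(W)={2,3} D(X)={4,5}: no change
So after all 4 constraints: D(Z) = {2,3}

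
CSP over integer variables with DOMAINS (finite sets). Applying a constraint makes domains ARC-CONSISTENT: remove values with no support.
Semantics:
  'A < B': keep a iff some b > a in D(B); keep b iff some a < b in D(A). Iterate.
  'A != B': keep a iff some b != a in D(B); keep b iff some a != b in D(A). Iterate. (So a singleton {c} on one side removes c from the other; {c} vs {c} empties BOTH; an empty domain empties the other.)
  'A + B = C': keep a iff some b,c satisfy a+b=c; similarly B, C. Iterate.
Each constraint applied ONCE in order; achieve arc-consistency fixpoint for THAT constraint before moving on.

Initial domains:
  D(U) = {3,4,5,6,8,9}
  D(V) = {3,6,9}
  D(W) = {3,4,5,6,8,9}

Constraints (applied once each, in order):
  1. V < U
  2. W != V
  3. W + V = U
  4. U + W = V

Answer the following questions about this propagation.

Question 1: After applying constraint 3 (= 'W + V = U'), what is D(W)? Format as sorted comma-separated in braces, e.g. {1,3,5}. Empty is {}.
Constraint 1 (V < U) on D(V)={3,6,9} D(U)={3,4,5,6,8,9}: V {3,6,9}->{3,6}; U {3,4,5,6,8,9}->{4,5,6,8,9}
Constraint 2 (W != V) on D(W)={3,4,5,6,8,9} D(V)={3,6}: no change
Constraint 3 (W + V = U) on D(W)={3,4,5,6,8,9} D(V)={3,6} D(U)={4,5,6,8,9}: W {3,4,5,6,8,9}->{3,5,6}; U {4,5,6,8,9}->{6,8,9}
So after constraint 3: D(W) = {3,5,6}

Answer: {3,5,6}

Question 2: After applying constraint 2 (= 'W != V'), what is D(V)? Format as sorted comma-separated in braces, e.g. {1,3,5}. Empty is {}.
Constraint 1 (V < U) on D(V)={3,6,9} D(U)={3,4,5,6,8,9}: V {3,6,9}->{3,6}; U {3,4,5,6,8,9}->{4,5,6,8,9}
Constraint 2 (W != V) on D(W)={3,4,5,6,8,9} D(V)={3,6}: no change
So after constraint 2: D(V) = {3,6}

Answer: {3,6}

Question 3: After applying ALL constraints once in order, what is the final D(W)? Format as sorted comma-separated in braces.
Answer: {}

Derivation:
Constraint 1 (V < U) on D(V)={3,6,9} D(U)={3,4,5,6,8,9}: V {3,6,9}->{3,6}; U {3,4,5,6,8,9}->{4,5,6,8,9}
Constraint 2 (W != V) on D(W)={3,4,5,6,8,9} D(V)={3,6}: no change
Constraint 3 (W + V = U) on D(W)={3,4,5,6,8,9} D(V)={3,6} D(U)={4,5,6,8,9}: W {3,4,5,6,8,9}->{3,5,6}; U {4,5,6,8,9}->{6,8,9}
Constraint 4 (U + W = V) on D(U)={6,8,9} D(W)={3,5,6} D(V)={3,6}: U {6,8,9}->{}; W {3,5,6}->{}; V {3,6}->{}
So after all 4 constraints: D(W) = {}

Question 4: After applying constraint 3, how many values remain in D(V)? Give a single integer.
Constraint 1 (V < U) on D(V)={3,6,9} D(U)={3,4,5,6,8,9}: V {3,6,9}->{3,6}; U {3,4,5,6,8,9}->{4,5,6,8,9}
Constraint 2 (W != V) on D(W)={3,4,5,6,8,9} D(V)={3,6}: no change
Constraint 3 (W + V = U) on D(W)={3,4,5,6,8,9} D(V)={3,6} D(U)={4,5,6,8,9}: W {3,4,5,6,8,9}->{3,5,6}; U {4,5,6,8,9}->{6,8,9}
So after constraint 3: D(V)={3,6}, size = 2

Answer: 2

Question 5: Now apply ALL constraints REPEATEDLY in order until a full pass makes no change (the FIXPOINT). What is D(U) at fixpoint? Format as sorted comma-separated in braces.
Answer: {}

Derivation:
pass 0 (initial): D(U)={3,4,5,6,8,9}
pass 1: U {3,4,5,6,8,9}->{}; V {3,6,9}->{}; W {3,4,5,6,8,9}->{}
pass 2: no change
Fixpoint after 2 passes: D(U) = {}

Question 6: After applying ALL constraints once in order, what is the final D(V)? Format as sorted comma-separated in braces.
Constraint 1 (V < U) on D(V)={3,6,9} D(U)={3,4,5,6,8,9}: V {3,6,9}->{3,6}; U {3,4,5,6,8,9}->{4,5,6,8,9}
Constraint 2 (W != V) on D(W)={3,4,5,6,8,9} D(V)={3,6}: no change
Constraint 3 (W + V = U) on D(W)={3,4,5,6,8,9} D(V)={3,6} D(U)={4,5,6,8,9}: W {3,4,5,6,8,9}->{3,5,6}; U {4,5,6,8,9}->{6,8,9}
Constraint 4 (U + W = V) on D(U)={6,8,9} D(W)={3,5,6} D(V)={3,6}: U {6,8,9}->{}; W {3,5,6}->{}; V {3,6}->{}
So after all 4 constraints: D(V) = {}

Answer: {}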